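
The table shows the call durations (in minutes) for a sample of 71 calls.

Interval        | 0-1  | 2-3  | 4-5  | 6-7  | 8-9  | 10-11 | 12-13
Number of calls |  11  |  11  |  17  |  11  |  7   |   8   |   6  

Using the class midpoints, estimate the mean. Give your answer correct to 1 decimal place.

5.6

Midpoints: 0.5, 2.5, 4.5, 6.5, 8.5, 10.5, 12.5
Σfm = 11×0.5 + 11×2.5 + 17×4.5 + 11×6.5 + 7×8.5 + 8×10.5 + 6×12.5 = 399.5
n = Σf = 71
Mean = 399.5 / 71 = 5.6268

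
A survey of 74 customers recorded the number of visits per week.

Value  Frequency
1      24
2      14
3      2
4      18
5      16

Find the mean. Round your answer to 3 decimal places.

2.838

Values: 1, 2, 3, 4, 5
Σfx = 24×1 + 14×2 + 2×3 + 18×4 + 16×5 = 210
n = Σf = 74
Mean = 210 / 74 = 2.8378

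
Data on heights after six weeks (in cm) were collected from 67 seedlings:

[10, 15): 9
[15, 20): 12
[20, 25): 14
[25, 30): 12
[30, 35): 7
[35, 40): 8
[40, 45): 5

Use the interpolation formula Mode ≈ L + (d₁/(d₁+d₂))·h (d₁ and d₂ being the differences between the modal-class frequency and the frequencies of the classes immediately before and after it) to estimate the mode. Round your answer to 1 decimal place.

22.5

Modal class: [20, 25) (highest frequency 14).
d₁ = 14 − 12 = 2, d₂ = 14 − 12 = 2
Mode ≈ 20 + (2/(2+2)) × 5 = 20 + 2.5000 = 22.5000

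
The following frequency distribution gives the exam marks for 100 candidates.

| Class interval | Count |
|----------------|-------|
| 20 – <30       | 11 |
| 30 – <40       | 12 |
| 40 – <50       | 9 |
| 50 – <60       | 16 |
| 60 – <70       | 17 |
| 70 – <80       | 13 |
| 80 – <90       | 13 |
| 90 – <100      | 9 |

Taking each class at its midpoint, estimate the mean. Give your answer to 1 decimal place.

Midpoints: 25, 35, 45, 55, 65, 75, 85, 95
Σfm = 11×25 + 12×35 + 9×45 + 16×55 + 17×65 + 13×75 + 13×85 + 9×95 = 6020
n = Σf = 100
Mean = 6020 / 100 = 60.2000

60.2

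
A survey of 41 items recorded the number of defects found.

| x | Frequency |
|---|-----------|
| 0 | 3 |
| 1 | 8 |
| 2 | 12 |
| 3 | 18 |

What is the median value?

Cumulative frequencies: 3, 11, 23, 41
n = 41, so the median is the value in position (n+1)/2 = 21.
Position 21 falls at value 2.

2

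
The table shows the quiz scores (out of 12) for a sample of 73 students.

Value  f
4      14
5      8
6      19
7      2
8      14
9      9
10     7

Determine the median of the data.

Cumulative frequencies: 14, 22, 41, 43, 57, 66, 73
n = 73, so the median is the value in position (n+1)/2 = 37.
Position 37 falls at value 6.

6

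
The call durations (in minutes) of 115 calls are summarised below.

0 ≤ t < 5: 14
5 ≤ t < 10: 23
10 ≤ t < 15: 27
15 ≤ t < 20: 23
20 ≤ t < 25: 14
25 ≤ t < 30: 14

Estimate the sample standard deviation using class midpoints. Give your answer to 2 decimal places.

7.68

Midpoints: 2.5, 7.5, 12.5, 17.5, 22.5, 27.5
n = 115, Σfm = 1647.5, mean = 14.3261
Σfm² = 30318.75
Σf(m − x̄)² = Σfm² − (Σfm)²/n = 30318.75 − 1647.5²/115 = 6716.5217
Sample variance = 6716.5217 / 114 = 58.9169
Standard deviation = √58.9169 = 7.6757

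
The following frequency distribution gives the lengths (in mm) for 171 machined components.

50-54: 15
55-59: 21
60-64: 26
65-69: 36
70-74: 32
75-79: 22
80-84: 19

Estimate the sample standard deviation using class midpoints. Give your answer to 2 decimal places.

8.86

Midpoints: 52, 57, 62, 67, 72, 77, 82
n = 171, Σfm = 11557, mean = 67.5848
Σfm² = 794419
Σf(m − x̄)² = Σfm² − (Σfm)²/n = 794419 − 11557²/171 = 13341.5205
Sample variance = 13341.5205 / 170 = 78.4795
Standard deviation = √78.4795 = 8.8589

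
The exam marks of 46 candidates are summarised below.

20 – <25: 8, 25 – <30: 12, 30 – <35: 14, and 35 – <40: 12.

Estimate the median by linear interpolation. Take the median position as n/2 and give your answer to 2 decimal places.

31.07

Cumulative frequencies: 8, 20, 34, 46
n = 46; position = n/2 = 23.
This falls in the class 30 – <35: L = 30, F = 20, f = 14, h = 5.
Median ≈ 30 + ((23 − 20) / 14) × 5 = 31.0714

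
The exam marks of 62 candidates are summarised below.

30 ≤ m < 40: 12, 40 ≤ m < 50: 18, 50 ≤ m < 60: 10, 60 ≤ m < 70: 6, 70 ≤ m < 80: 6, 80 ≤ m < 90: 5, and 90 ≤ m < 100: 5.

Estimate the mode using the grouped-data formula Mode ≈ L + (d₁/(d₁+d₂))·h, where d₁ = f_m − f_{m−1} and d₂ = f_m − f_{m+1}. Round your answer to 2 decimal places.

44.29

Modal class: 40 ≤ m < 50 (highest frequency 18).
d₁ = 18 − 12 = 6, d₂ = 18 − 10 = 8
Mode ≈ 40 + (6/(6+8)) × 10 = 40 + 4.2857 = 44.2857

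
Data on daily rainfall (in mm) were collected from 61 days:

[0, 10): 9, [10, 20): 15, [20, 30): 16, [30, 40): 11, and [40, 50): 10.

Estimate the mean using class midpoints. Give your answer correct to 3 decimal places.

24.672

Midpoints: 5, 15, 25, 35, 45
Σfm = 9×5 + 15×15 + 16×25 + 11×35 + 10×45 = 1505
n = Σf = 61
Mean = 1505 / 61 = 24.6721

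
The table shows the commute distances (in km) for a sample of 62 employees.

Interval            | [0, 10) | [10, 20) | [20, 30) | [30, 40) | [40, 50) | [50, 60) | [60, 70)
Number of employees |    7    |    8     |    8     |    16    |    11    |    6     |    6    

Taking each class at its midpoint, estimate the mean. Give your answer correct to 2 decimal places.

Midpoints: 5, 15, 25, 35, 45, 55, 65
Σfm = 7×5 + 8×15 + 8×25 + 16×35 + 11×45 + 6×55 + 6×65 = 2130
n = Σf = 62
Mean = 2130 / 62 = 34.3548

34.35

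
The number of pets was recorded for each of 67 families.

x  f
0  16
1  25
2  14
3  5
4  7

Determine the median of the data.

1

Cumulative frequencies: 16, 41, 55, 60, 67
n = 67, so the median is the value in position (n+1)/2 = 34.
Position 34 falls at value 1.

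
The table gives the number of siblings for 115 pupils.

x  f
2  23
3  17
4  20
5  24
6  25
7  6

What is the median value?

4

Cumulative frequencies: 23, 40, 60, 84, 109, 115
n = 115, so the median is the value in position (n+1)/2 = 58.
Position 58 falls at value 4.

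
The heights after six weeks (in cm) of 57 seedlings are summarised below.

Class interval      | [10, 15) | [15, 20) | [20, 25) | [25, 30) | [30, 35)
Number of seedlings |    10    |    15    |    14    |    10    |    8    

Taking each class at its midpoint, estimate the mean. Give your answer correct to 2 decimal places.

21.71

Midpoints: 12.5, 17.5, 22.5, 27.5, 32.5
Σfm = 10×12.5 + 15×17.5 + 14×22.5 + 10×27.5 + 8×32.5 = 1237.5
n = Σf = 57
Mean = 1237.5 / 57 = 21.7105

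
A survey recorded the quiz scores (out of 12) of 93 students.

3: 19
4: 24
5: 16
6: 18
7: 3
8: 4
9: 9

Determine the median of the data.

Cumulative frequencies: 19, 43, 59, 77, 80, 84, 93
n = 93, so the median is the value in position (n+1)/2 = 47.
Position 47 falls at value 5.

5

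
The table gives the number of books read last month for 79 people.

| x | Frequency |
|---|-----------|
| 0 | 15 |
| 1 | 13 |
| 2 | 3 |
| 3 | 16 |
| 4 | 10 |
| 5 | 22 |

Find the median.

3

Cumulative frequencies: 15, 28, 31, 47, 57, 79
n = 79, so the median is the value in position (n+1)/2 = 40.
Position 40 falls at value 3.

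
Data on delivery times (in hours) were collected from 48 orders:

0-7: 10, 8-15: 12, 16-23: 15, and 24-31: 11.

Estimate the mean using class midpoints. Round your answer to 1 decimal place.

Midpoints: 3.5, 11.5, 19.5, 27.5
Σfm = 10×3.5 + 12×11.5 + 15×19.5 + 11×27.5 = 768
n = Σf = 48
Mean = 768 / 48 = 16.0000

16.0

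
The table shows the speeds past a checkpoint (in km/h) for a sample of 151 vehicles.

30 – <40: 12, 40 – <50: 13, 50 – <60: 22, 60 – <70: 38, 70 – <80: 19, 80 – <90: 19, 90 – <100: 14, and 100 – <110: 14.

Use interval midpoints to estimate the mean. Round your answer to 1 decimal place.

69.7

Midpoints: 35, 45, 55, 65, 75, 85, 95, 105
Σfm = 12×35 + 13×45 + 22×55 + 38×65 + 19×75 + 19×85 + 14×95 + 14×105 = 10525
n = Σf = 151
Mean = 10525 / 151 = 69.7020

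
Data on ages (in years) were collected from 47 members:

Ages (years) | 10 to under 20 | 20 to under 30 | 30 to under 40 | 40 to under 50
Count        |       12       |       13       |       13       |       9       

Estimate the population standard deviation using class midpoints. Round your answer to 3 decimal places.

Midpoints: 15, 25, 35, 45
n = 47, Σfm = 1365, mean = 29.0426
Σfm² = 44975
Σf(m − x̄)² = Σfm² − (Σfm)²/n = 44975 − 1365²/47 = 5331.9149
Population variance = 5331.9149 / 47 = 113.4450
Standard deviation = √113.4450 = 10.6511

10.651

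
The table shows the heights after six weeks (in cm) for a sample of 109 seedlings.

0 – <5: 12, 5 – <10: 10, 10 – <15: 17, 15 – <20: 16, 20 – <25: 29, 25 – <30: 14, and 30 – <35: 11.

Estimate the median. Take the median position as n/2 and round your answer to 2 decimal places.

Cumulative frequencies: 12, 22, 39, 55, 84, 98, 109
n = 109; position = n/2 = 54.5.
This falls in the class 15 – <20: L = 15, F = 39, f = 16, h = 5.
Median ≈ 15 + ((54.5 − 39) / 16) × 5 = 19.8438

19.84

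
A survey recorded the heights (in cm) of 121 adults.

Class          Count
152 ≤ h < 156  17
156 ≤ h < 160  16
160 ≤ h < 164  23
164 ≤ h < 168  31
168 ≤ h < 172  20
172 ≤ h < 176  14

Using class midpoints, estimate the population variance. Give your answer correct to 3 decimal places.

38.109

Midpoints: 154, 158, 162, 166, 170, 174
n = 121, Σfm = 19854, mean = 164.0826
Σfm² = 3262308
Σf(m − x̄)² = Σfm² − (Σfm)²/n = 3262308 − 19854²/121 = 4611.1736
Population variance = 4611.1736 / 121 = 38.1089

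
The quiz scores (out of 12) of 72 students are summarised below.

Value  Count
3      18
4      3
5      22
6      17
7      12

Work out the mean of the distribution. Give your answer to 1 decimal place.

Values: 3, 4, 5, 6, 7
Σfx = 18×3 + 3×4 + 22×5 + 17×6 + 12×7 = 362
n = Σf = 72
Mean = 362 / 72 = 5.0278

5.0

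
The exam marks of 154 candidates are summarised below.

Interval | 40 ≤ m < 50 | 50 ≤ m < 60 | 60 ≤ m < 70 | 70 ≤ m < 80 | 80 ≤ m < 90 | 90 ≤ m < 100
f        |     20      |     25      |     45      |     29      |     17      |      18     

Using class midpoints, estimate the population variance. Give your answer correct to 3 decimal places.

224.962

Midpoints: 45, 55, 65, 75, 85, 95
n = 154, Σfm = 10530, mean = 68.3766
Σfm² = 754650
Σf(m − x̄)² = Σfm² − (Σfm)²/n = 754650 − 10530²/154 = 34644.1558
Population variance = 34644.1558 / 154 = 224.9621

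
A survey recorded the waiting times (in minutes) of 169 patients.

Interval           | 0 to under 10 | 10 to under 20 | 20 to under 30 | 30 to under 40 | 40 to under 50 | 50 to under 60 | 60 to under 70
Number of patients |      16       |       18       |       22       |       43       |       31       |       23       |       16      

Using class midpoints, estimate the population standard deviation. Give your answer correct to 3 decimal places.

Midpoints: 5, 15, 25, 35, 45, 55, 65
n = 169, Σfm = 6105, mean = 36.1243
Σfm² = 270825
Σf(m − x̄)² = Σfm² − (Σfm)²/n = 270825 − 6105²/169 = 50286.3905
Population variance = 50286.3905 / 169 = 297.5526
Standard deviation = √297.5526 = 17.2497

17.250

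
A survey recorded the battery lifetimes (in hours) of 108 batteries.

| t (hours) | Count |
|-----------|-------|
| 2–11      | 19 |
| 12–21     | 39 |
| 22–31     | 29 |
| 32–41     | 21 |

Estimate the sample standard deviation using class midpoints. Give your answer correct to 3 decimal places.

9.998

Midpoints: 6.5, 16.5, 26.5, 36.5
n = 108, Σfm = 2302, mean = 21.3148
Σfm² = 59763
Σf(m − x̄)² = Σfm² − (Σfm)²/n = 59763 − 2302²/108 = 10696.2963
Sample variance = 10696.2963 / 107 = 99.9654
Standard deviation = √99.9654 = 9.9983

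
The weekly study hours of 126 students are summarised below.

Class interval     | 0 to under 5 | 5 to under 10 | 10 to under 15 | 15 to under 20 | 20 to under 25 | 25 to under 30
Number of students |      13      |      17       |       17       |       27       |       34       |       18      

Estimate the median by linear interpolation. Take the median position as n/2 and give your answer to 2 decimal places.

17.96

Cumulative frequencies: 13, 30, 47, 74, 108, 126
n = 126; position = n/2 = 63.
This falls in the class 15 to under 20: L = 15, F = 47, f = 27, h = 5.
Median ≈ 15 + ((63 − 47) / 27) × 5 = 17.9630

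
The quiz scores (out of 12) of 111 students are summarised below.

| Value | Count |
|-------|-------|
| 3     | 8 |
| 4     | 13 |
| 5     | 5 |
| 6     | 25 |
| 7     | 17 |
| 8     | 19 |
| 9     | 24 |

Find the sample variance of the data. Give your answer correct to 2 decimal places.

3.56

Values: 3, 4, 5, 6, 7, 8, 9
n = 111, Σfx = 738, mean = 6.6486
Σfx² = 5298
Σf(x − x̄)² = Σfx² − (Σfx)²/n = 5298 − 738²/111 = 391.2973
Sample variance = 391.2973 / 110 = 3.5572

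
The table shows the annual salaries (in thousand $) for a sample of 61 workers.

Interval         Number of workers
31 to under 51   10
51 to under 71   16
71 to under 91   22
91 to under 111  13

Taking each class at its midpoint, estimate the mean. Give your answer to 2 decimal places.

Midpoints: 41, 61, 81, 101
Σfm = 10×41 + 16×61 + 22×81 + 13×101 = 4481
n = Σf = 61
Mean = 4481 / 61 = 73.4590

73.46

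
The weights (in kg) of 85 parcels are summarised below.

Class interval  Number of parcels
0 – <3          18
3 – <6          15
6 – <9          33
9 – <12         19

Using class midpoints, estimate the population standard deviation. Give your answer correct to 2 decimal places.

3.15

Midpoints: 1.5, 4.5, 7.5, 10.5
n = 85, Σfm = 541.5, mean = 6.3706
Σfm² = 4295.25
Σf(m − x̄)² = Σfm² − (Σfm)²/n = 4295.25 − 541.5²/85 = 845.5765
Population variance = 845.5765 / 85 = 9.9480
Standard deviation = √9.9480 = 3.1540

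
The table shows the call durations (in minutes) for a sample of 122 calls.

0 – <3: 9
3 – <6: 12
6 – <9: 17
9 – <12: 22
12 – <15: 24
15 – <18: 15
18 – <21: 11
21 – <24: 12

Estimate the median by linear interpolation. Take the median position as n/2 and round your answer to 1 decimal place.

Cumulative frequencies: 9, 21, 38, 60, 84, 99, 110, 122
n = 122; position = n/2 = 61.
This falls in the class 12 – <15: L = 12, F = 60, f = 24, h = 3.
Median ≈ 12 + ((61 − 60) / 24) × 3 = 12.1250

12.1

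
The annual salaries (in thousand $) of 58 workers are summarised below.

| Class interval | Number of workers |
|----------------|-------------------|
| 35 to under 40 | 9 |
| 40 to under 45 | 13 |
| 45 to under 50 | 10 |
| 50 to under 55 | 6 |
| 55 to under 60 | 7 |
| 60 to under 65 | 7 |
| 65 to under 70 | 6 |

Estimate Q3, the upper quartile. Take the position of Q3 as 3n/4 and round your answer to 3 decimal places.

Cumulative frequencies: 9, 22, 32, 38, 45, 52, 58
n = 58; position = 3n/4 = 43.5.
This falls in the class 55 to under 60: L = 55, F = 38, f = 7, h = 5.
Upper quartile ≈ 55 + ((43.5 − 38) / 7) × 5 = 58.9286

58.929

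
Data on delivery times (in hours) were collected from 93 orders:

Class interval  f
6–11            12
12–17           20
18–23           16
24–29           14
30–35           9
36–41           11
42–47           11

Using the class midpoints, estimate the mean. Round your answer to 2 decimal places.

24.69

Midpoints: 8.5, 14.5, 20.5, 26.5, 32.5, 38.5, 44.5
Σfm = 12×8.5 + 20×14.5 + 16×20.5 + 14×26.5 + 9×32.5 + 11×38.5 + 11×44.5 = 2296.5
n = Σf = 93
Mean = 2296.5 / 93 = 24.6935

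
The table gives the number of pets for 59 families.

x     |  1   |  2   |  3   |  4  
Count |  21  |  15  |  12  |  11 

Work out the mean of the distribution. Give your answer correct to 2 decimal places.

Values: 1, 2, 3, 4
Σfx = 21×1 + 15×2 + 12×3 + 11×4 = 131
n = Σf = 59
Mean = 131 / 59 = 2.2203

2.22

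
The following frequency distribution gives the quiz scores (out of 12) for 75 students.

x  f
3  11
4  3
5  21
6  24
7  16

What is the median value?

Cumulative frequencies: 11, 14, 35, 59, 75
n = 75, so the median is the value in position (n+1)/2 = 38.
Position 38 falls at value 6.

6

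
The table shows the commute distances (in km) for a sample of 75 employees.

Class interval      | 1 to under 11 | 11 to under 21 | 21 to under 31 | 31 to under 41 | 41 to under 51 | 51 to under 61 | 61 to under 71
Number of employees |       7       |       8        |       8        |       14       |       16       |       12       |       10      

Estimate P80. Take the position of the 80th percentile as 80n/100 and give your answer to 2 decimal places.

Cumulative frequencies: 7, 15, 23, 37, 53, 65, 75
n = 75; position = 80n/100 = 60.
This falls in the class 51 to under 61: L = 51, F = 53, f = 12, h = 10.
80th percentile ≈ 51 + ((60 − 53) / 12) × 10 = 56.8333

56.83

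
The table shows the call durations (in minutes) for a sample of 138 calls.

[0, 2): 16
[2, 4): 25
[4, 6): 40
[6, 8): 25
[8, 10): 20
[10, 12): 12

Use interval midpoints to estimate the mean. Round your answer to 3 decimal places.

Midpoints: 1, 3, 5, 7, 9, 11
Σfm = 16×1 + 25×3 + 40×5 + 25×7 + 20×9 + 12×11 = 778
n = Σf = 138
Mean = 778 / 138 = 5.6377

5.638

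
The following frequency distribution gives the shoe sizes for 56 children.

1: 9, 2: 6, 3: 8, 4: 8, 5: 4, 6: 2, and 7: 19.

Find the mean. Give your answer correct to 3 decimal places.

Values: 1, 2, 3, 4, 5, 6, 7
Σfx = 9×1 + 6×2 + 8×3 + 8×4 + 4×5 + 2×6 + 19×7 = 242
n = Σf = 56
Mean = 242 / 56 = 4.3214

4.321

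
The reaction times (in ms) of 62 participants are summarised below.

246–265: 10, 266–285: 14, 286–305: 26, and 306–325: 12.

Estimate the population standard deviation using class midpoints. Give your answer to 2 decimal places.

19.38

Midpoints: 255.5, 275.5, 295.5, 315.5
n = 62, Σfm = 17881, mean = 288.4032
Σfm² = 5180215.5
Σf(m − x̄)² = Σfm² − (Σfm)²/n = 5180215.5 − 17881²/62 = 23277.4194
Population variance = 23277.4194 / 62 = 375.4422
Standard deviation = √375.4422 = 19.3763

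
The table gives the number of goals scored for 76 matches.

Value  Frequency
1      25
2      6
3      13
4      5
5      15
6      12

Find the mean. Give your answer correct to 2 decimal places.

3.20

Values: 1, 2, 3, 4, 5, 6
Σfx = 25×1 + 6×2 + 13×3 + 5×4 + 15×5 + 12×6 = 243
n = Σf = 76
Mean = 243 / 76 = 3.1974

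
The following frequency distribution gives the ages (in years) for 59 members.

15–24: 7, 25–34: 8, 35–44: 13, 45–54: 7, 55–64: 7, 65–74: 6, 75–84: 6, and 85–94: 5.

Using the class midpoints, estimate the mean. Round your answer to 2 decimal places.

50.69

Midpoints: 19.5, 29.5, 39.5, 49.5, 59.5, 69.5, 79.5, 89.5
Σfm = 7×19.5 + 8×29.5 + 13×39.5 + 7×49.5 + 7×59.5 + 6×69.5 + 6×79.5 + 5×89.5 = 2990.5
n = Σf = 59
Mean = 2990.5 / 59 = 50.6864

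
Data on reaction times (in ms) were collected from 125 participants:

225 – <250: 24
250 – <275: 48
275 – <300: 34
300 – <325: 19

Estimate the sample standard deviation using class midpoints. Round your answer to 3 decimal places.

Midpoints: 237.5, 262.5, 287.5, 312.5
n = 125, Σfm = 34012.5, mean = 272.1000
Σfm² = 9327031.25
Σf(m − x̄)² = Σfm² − (Σfm)²/n = 9327031.25 − 34012.5²/125 = 72230.0000
Sample variance = 72230.0000 / 124 = 582.5000
Standard deviation = √582.5000 = 24.1350

24.135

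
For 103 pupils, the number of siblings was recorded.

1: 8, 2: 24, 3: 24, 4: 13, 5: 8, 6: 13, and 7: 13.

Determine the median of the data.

3

Cumulative frequencies: 8, 32, 56, 69, 77, 90, 103
n = 103, so the median is the value in position (n+1)/2 = 52.
Position 52 falls at value 3.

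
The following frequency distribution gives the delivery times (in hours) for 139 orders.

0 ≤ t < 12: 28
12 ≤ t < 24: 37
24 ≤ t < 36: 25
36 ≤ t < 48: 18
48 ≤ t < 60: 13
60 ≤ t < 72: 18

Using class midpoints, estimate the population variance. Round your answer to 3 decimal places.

Midpoints: 6, 18, 30, 42, 54, 66
n = 139, Σfm = 4230, mean = 30.4317
Σfm² = 183564
Σf(m − x̄)² = Σfm² − (Σfm)²/n = 183564 − 4230²/139 = 54838.1007
Population variance = 54838.1007 / 139 = 394.5187

394.519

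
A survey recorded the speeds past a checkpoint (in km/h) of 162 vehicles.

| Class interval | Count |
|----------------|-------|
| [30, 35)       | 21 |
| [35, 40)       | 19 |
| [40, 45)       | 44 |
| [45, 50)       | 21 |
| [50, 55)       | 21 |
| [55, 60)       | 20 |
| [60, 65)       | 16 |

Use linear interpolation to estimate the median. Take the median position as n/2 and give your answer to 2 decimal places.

Cumulative frequencies: 21, 40, 84, 105, 126, 146, 162
n = 162; position = n/2 = 81.
This falls in the class [40, 45): L = 40, F = 40, f = 44, h = 5.
Median ≈ 40 + ((81 − 40) / 44) × 5 = 44.6591

44.66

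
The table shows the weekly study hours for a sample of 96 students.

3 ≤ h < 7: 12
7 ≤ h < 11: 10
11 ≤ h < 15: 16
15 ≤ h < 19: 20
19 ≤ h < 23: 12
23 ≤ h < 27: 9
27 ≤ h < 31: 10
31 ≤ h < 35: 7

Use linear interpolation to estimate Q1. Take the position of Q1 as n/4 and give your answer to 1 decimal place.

Cumulative frequencies: 12, 22, 38, 58, 70, 79, 89, 96
n = 96; position = n/4 = 24.
This falls in the class 11 ≤ h < 15: L = 11, F = 22, f = 16, h = 4.
Lower quartile ≈ 11 + ((24 − 22) / 16) × 4 = 11.5000

11.5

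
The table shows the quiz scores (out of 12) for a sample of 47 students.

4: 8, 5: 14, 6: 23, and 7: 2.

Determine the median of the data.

Cumulative frequencies: 8, 22, 45, 47
n = 47, so the median is the value in position (n+1)/2 = 24.
Position 24 falls at value 6.

6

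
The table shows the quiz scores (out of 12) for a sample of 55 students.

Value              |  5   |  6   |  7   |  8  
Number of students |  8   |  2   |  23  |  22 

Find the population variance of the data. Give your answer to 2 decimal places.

Values: 5, 6, 7, 8
n = 55, Σfx = 389, mean = 7.0727
Σfx² = 2807
Σf(x − x̄)² = Σfx² − (Σfx)²/n = 2807 − 389²/55 = 55.7091
Population variance = 55.7091 / 55 = 1.0129

1.01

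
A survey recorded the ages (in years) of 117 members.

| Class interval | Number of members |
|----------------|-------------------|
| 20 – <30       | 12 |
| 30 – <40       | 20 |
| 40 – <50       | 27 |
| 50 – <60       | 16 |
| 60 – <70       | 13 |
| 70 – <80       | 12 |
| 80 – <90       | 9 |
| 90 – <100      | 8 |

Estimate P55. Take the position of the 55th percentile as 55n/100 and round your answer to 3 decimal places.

Cumulative frequencies: 12, 32, 59, 75, 88, 100, 109, 117
n = 117; position = 55n/100 = 64.35.
This falls in the class 50 – <60: L = 50, F = 59, f = 16, h = 10.
55th percentile ≈ 50 + ((64.35 − 59) / 16) × 10 = 53.3438

53.344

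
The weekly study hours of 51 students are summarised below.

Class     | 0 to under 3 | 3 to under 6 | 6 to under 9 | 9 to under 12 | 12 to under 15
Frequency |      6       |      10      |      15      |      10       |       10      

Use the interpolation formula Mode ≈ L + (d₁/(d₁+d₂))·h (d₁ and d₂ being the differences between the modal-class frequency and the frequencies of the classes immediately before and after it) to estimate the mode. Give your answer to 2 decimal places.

7.50

Modal class: 6 to under 9 (highest frequency 15).
d₁ = 15 − 10 = 5, d₂ = 15 − 10 = 5
Mode ≈ 6 + (5/(5+5)) × 3 = 6 + 1.5000 = 7.5000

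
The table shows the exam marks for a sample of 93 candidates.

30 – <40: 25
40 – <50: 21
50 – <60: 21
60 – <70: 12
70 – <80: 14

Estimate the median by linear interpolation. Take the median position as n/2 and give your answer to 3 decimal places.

50.238

Cumulative frequencies: 25, 46, 67, 79, 93
n = 93; position = n/2 = 46.5.
This falls in the class 50 – <60: L = 50, F = 46, f = 21, h = 10.
Median ≈ 50 + ((46.5 − 46) / 21) × 10 = 50.2381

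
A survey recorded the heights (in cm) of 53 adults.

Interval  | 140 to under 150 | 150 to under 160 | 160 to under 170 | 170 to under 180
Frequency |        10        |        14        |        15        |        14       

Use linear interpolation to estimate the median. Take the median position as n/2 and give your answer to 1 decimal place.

161.7

Cumulative frequencies: 10, 24, 39, 53
n = 53; position = n/2 = 26.5.
This falls in the class 160 to under 170: L = 160, F = 24, f = 15, h = 10.
Median ≈ 160 + ((26.5 − 24) / 15) × 10 = 161.6667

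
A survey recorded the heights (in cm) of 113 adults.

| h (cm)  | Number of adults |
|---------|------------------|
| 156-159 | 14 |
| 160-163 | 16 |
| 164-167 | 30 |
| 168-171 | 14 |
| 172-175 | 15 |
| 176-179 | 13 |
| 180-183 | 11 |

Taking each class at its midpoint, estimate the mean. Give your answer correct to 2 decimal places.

168.44

Midpoints: 157.5, 161.5, 165.5, 169.5, 173.5, 177.5, 181.5
Σfm = 14×157.5 + 16×161.5 + 30×165.5 + 14×169.5 + 15×173.5 + 13×177.5 + 11×181.5 = 19033.5
n = Σf = 113
Mean = 19033.5 / 113 = 168.4381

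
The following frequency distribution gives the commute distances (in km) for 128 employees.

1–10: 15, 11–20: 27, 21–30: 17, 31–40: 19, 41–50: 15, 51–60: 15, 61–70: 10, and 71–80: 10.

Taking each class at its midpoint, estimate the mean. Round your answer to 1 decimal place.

35.4

Midpoints: 5.5, 15.5, 25.5, 35.5, 45.5, 55.5, 65.5, 75.5
Σfm = 15×5.5 + 27×15.5 + 17×25.5 + 19×35.5 + 15×45.5 + 15×55.5 + 10×65.5 + 10×75.5 = 4534
n = Σf = 128
Mean = 4534 / 128 = 35.4219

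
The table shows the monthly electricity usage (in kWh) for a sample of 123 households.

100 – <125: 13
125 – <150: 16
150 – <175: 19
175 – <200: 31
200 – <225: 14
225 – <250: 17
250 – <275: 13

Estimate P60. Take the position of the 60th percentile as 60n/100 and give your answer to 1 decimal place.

195.8

Cumulative frequencies: 13, 29, 48, 79, 93, 110, 123
n = 123; position = 60n/100 = 73.8.
This falls in the class 175 – <200: L = 175, F = 48, f = 31, h = 25.
60th percentile ≈ 175 + ((73.8 − 48) / 31) × 25 = 195.8065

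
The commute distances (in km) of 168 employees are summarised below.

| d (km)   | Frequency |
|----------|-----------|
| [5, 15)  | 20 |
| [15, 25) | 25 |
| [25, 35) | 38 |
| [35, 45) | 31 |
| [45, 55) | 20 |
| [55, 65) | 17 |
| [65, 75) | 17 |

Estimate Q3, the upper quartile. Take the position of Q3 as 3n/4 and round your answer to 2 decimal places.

Cumulative frequencies: 20, 45, 83, 114, 134, 151, 168
n = 168; position = 3n/4 = 126.
This falls in the class [45, 55): L = 45, F = 114, f = 20, h = 10.
Upper quartile ≈ 45 + ((126 − 114) / 20) × 10 = 51.0000

51.00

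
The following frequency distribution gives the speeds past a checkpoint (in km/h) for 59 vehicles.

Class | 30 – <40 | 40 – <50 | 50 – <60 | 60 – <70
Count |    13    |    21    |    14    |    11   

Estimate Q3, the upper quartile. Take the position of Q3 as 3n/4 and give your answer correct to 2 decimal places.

Cumulative frequencies: 13, 34, 48, 59
n = 59; position = 3n/4 = 44.25.
This falls in the class 50 – <60: L = 50, F = 34, f = 14, h = 10.
Upper quartile ≈ 50 + ((44.25 − 34) / 14) × 10 = 57.3214

57.32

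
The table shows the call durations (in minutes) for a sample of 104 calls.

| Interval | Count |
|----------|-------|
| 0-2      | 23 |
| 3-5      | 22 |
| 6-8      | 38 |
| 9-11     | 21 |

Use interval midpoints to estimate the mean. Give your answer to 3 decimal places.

Midpoints: 1, 4, 7, 10
Σfm = 23×1 + 22×4 + 38×7 + 21×10 = 587
n = Σf = 104
Mean = 587 / 104 = 5.6442

5.644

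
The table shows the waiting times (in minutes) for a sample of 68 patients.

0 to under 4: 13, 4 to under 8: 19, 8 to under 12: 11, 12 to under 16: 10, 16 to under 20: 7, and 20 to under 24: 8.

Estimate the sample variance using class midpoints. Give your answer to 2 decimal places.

43.19

Midpoints: 2, 6, 10, 14, 18, 22
n = 68, Σfm = 692, mean = 10.1765
Σfm² = 9936
Σf(m − x̄)² = Σfm² − (Σfm)²/n = 9936 − 692²/68 = 2893.8824
Sample variance = 2893.8824 / 67 = 43.1923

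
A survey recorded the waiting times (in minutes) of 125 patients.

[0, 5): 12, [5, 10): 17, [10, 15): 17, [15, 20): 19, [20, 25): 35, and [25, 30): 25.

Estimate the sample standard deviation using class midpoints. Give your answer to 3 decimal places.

Midpoints: 2.5, 7.5, 12.5, 17.5, 22.5, 27.5
n = 125, Σfm = 2177.5, mean = 17.4200
Σfm² = 46131.25
Σf(m − x̄)² = Σfm² − (Σfm)²/n = 46131.25 − 2177.5²/125 = 8199.2000
Sample variance = 8199.2000 / 124 = 66.1226
Standard deviation = √66.1226 = 8.1316

8.132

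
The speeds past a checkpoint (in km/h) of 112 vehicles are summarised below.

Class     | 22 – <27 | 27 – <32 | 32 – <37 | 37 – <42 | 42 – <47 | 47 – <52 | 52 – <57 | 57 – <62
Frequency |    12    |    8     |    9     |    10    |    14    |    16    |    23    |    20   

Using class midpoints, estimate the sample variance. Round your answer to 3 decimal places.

133.711

Midpoints: 24.5, 29.5, 34.5, 39.5, 44.5, 49.5, 54.5, 59.5
n = 112, Σfm = 5094, mean = 45.4821
Σfm² = 246528
Σf(m − x̄)² = Σfm² − (Σfm)²/n = 246528 − 5094²/112 = 14841.9643
Sample variance = 14841.9643 / 111 = 133.7114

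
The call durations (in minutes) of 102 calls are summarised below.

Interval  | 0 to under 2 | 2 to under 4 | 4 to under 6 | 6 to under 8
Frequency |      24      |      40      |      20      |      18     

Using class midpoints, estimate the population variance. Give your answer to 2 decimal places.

4.16

Midpoints: 1, 3, 5, 7
n = 102, Σfm = 370, mean = 3.6275
Σfm² = 1766
Σf(m − x̄)² = Σfm² − (Σfm)²/n = 1766 − 370²/102 = 423.8431
Population variance = 423.8431 / 102 = 4.1553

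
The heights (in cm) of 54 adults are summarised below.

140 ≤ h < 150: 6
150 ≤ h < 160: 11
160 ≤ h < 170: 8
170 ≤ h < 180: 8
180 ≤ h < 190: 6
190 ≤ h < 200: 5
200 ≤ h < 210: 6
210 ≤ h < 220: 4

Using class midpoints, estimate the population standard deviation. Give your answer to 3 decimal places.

Midpoints: 145, 155, 165, 175, 185, 195, 205, 215
n = 54, Σfm = 9470, mean = 175.3704
Σfm² = 1685750
Σf(m − x̄)² = Σfm² − (Σfm)²/n = 1685750 − 9470²/54 = 24992.5926
Population variance = 24992.5926 / 54 = 462.8258
Standard deviation = √462.8258 = 21.5134

21.513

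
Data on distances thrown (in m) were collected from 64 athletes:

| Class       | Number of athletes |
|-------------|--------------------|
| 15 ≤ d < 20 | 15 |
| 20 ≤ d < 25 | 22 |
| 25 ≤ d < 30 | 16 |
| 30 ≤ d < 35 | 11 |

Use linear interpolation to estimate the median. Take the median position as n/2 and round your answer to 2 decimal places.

Cumulative frequencies: 15, 37, 53, 64
n = 64; position = n/2 = 32.
This falls in the class 20 ≤ d < 25: L = 20, F = 15, f = 22, h = 5.
Median ≈ 20 + ((32 − 15) / 22) × 5 = 23.8636

23.86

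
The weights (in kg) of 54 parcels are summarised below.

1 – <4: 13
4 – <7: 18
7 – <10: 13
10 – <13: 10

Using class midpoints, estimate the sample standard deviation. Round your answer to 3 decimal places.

Midpoints: 2.5, 5.5, 8.5, 11.5
n = 54, Σfm = 357, mean = 6.6111
Σfm² = 2887.5
Σf(m − x̄)² = Σfm² − (Σfm)²/n = 2887.5 − 357²/54 = 527.3333
Sample variance = 527.3333 / 53 = 9.9497
Standard deviation = √9.9497 = 3.1543

3.154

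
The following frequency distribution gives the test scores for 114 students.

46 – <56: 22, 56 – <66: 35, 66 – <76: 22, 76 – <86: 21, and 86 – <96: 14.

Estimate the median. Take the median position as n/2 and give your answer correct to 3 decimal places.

66.000

Cumulative frequencies: 22, 57, 79, 100, 114
n = 114; position = n/2 = 57.
This falls in the class 56 – <66: L = 56, F = 22, f = 35, h = 10.
Median ≈ 56 + ((57 − 22) / 35) × 10 = 66.0000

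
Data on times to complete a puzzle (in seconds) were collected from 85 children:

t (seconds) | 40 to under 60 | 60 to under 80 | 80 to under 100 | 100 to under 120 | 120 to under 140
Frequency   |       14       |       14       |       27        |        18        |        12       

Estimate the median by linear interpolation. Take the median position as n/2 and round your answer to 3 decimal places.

90.741

Cumulative frequencies: 14, 28, 55, 73, 85
n = 85; position = n/2 = 42.5.
This falls in the class 80 to under 100: L = 80, F = 28, f = 27, h = 20.
Median ≈ 80 + ((42.5 − 28) / 27) × 20 = 90.7407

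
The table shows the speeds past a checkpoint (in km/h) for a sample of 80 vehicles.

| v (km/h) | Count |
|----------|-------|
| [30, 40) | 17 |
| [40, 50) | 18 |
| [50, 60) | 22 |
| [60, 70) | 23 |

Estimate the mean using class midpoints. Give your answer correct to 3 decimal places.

51.375

Midpoints: 35, 45, 55, 65
Σfm = 17×35 + 18×45 + 22×55 + 23×65 = 4110
n = Σf = 80
Mean = 4110 / 80 = 51.3750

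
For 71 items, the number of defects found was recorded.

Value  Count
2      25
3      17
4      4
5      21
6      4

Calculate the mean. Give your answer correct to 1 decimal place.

Values: 2, 3, 4, 5, 6
Σfx = 25×2 + 17×3 + 4×4 + 21×5 + 4×6 = 246
n = Σf = 71
Mean = 246 / 71 = 3.4648

3.5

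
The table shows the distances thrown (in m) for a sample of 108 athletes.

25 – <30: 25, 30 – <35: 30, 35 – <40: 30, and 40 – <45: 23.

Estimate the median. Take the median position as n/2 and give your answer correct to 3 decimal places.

Cumulative frequencies: 25, 55, 85, 108
n = 108; position = n/2 = 54.
This falls in the class 30 – <35: L = 30, F = 25, f = 30, h = 5.
Median ≈ 30 + ((54 − 25) / 30) × 5 = 34.8333

34.833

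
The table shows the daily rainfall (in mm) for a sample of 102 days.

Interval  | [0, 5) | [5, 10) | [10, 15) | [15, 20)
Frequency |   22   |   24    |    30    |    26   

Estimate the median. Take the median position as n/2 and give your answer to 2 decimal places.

Cumulative frequencies: 22, 46, 76, 102
n = 102; position = n/2 = 51.
This falls in the class [10, 15): L = 10, F = 46, f = 30, h = 5.
Median ≈ 10 + ((51 − 46) / 30) × 5 = 10.8333

10.83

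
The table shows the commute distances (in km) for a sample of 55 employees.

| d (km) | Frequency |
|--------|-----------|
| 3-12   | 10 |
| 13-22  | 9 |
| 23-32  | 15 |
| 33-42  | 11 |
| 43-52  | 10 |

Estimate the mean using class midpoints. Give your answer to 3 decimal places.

27.864

Midpoints: 7.5, 17.5, 27.5, 37.5, 47.5
Σfm = 10×7.5 + 9×17.5 + 15×27.5 + 11×37.5 + 10×47.5 = 1532.5
n = Σf = 55
Mean = 1532.5 / 55 = 27.8636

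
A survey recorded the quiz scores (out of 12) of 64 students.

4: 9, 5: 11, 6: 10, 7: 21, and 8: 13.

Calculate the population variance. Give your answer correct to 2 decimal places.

Values: 4, 5, 6, 7, 8
n = 64, Σfx = 402, mean = 6.2812
Σfx² = 2640
Σf(x − x̄)² = Σfx² − (Σfx)²/n = 2640 − 402²/64 = 114.9375
Population variance = 114.9375 / 64 = 1.7959

1.80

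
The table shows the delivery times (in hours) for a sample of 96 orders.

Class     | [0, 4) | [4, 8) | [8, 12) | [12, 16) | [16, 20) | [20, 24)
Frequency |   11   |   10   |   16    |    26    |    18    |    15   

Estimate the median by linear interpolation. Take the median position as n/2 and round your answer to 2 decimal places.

13.69

Cumulative frequencies: 11, 21, 37, 63, 81, 96
n = 96; position = n/2 = 48.
This falls in the class [12, 16): L = 12, F = 37, f = 26, h = 4.
Median ≈ 12 + ((48 − 37) / 26) × 4 = 13.6923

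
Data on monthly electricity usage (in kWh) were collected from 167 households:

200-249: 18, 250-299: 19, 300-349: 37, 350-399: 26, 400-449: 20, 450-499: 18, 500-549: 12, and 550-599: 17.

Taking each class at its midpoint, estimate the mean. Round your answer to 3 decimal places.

383.781

Midpoints: 224.5, 274.5, 324.5, 374.5, 424.5, 474.5, 524.5, 574.5
Σfm = 18×224.5 + 19×274.5 + 37×324.5 + 26×374.5 + 20×424.5 + 18×474.5 + 12×524.5 + 17×574.5 = 64091.5
n = Σf = 167
Mean = 64091.5 / 167 = 383.7814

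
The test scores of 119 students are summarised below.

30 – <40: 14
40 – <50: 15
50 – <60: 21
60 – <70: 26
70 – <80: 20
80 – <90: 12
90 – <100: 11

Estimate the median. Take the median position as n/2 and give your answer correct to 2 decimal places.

63.65

Cumulative frequencies: 14, 29, 50, 76, 96, 108, 119
n = 119; position = n/2 = 59.5.
This falls in the class 60 – <70: L = 60, F = 50, f = 26, h = 10.
Median ≈ 60 + ((59.5 − 50) / 26) × 10 = 63.6538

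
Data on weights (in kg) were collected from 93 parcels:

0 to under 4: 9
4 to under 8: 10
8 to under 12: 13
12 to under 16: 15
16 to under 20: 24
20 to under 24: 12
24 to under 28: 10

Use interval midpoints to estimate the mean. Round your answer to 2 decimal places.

14.77

Midpoints: 2, 6, 10, 14, 18, 22, 26
Σfm = 9×2 + 10×6 + 13×10 + 15×14 + 24×18 + 12×22 + 10×26 = 1374
n = Σf = 93
Mean = 1374 / 93 = 14.7742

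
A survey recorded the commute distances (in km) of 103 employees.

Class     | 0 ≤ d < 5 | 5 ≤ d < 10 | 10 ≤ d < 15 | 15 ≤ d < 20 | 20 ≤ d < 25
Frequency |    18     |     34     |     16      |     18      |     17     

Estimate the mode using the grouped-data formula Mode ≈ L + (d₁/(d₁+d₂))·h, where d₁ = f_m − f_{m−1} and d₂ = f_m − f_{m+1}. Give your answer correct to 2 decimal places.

Modal class: 5 ≤ d < 10 (highest frequency 34).
d₁ = 34 − 18 = 16, d₂ = 34 − 16 = 18
Mode ≈ 5 + (16/(16+18)) × 5 = 5 + 2.3529 = 7.3529

7.35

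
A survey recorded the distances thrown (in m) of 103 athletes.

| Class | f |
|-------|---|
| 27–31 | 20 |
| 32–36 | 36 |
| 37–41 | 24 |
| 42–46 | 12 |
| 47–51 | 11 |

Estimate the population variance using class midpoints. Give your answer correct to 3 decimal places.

37.591

Midpoints: 29, 34, 39, 44, 49
n = 103, Σfm = 3807, mean = 36.9612
Σfm² = 144583
Σf(m − x̄)² = Σfm² − (Σfm)²/n = 144583 − 3807²/103 = 3871.8447
Population variance = 3871.8447 / 103 = 37.5907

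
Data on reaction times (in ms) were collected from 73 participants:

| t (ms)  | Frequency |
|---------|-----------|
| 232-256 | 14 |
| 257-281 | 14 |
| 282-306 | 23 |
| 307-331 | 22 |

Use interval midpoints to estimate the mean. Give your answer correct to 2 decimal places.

Midpoints: 244, 269, 294, 319
Σfm = 14×244 + 14×269 + 23×294 + 22×319 = 20962
n = Σf = 73
Mean = 20962 / 73 = 287.1507

287.15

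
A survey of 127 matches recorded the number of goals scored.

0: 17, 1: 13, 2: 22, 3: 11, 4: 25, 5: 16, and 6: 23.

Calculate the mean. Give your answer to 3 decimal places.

3.213

Values: 0, 1, 2, 3, 4, 5, 6
Σfx = 17×0 + 13×1 + 22×2 + 11×3 + 25×4 + 16×5 + 23×6 = 408
n = Σf = 127
Mean = 408 / 127 = 3.2126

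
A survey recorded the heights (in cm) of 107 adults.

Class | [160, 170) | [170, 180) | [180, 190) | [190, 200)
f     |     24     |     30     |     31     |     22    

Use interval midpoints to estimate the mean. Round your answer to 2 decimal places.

179.77

Midpoints: 165, 175, 185, 195
Σfm = 24×165 + 30×175 + 31×185 + 22×195 = 19235
n = Σf = 107
Mean = 19235 / 107 = 179.7664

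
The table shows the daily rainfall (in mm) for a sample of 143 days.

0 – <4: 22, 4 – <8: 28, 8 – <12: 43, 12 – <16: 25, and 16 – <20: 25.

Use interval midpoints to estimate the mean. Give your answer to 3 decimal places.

Midpoints: 2, 6, 10, 14, 18
Σfm = 22×2 + 28×6 + 43×10 + 25×14 + 25×18 = 1442
n = Σf = 143
Mean = 1442 / 143 = 10.0839

10.084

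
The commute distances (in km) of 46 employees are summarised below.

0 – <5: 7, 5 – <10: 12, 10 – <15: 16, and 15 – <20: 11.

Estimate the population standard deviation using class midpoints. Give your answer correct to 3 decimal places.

Midpoints: 2.5, 7.5, 12.5, 17.5
n = 46, Σfm = 500, mean = 10.8696
Σfm² = 6587.5
Σf(m − x̄)² = Σfm² − (Σfm)²/n = 6587.5 − 500²/46 = 1152.7174
Population variance = 1152.7174 / 46 = 25.0591
Standard deviation = √25.0591 = 5.0059

5.006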